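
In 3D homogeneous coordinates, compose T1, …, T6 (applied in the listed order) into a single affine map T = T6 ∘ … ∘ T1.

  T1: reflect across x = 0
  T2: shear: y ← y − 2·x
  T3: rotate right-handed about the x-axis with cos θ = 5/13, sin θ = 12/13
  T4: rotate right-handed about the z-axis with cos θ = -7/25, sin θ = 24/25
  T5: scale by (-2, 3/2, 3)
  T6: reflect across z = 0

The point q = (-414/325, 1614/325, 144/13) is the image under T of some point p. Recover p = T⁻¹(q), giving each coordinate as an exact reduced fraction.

T1 = [-1 0 0 0; 0 1 0 0; 0 0 1 0; 0 0 0 1]
T2·T1 = [-1 0 0 0; 2 1 0 0; 0 0 1 0; 0 0 0 1]
T3·…·T1 = [-1 0 0 0; 10/13 5/13 -12/13 0; 24/13 12/13 5/13 0; 0 0 0 1]
T4·…·T1 = [-149/325 -24/65 288/325 0; -382/325 -7/65 84/325 0; 24/13 12/13 5/13 0; 0 0 0 1]
T5·…·T1 = [298/325 48/65 -576/325 0; -573/325 -21/130 126/325 0; 72/13 36/13 15/13 0; 0 0 0 1]
T6·…·T1 = [298/325 48/65 -576/325 0; -573/325 -21/130 126/325 0; -72/13 -36/13 -15/13 0; 0 0 0 1]
det M = -9; M⁻¹ = [-7/50 -16/25 0 0; 151/325 1178/975 -4/13 0; -144/325 56/325 -5/39 0; 0 0 0 1]
M⁻¹ · (-414/325, 1614/325, 144/13)ᵀ = (-3, 2, 0)ᵀ

p = (-3, 2, 0)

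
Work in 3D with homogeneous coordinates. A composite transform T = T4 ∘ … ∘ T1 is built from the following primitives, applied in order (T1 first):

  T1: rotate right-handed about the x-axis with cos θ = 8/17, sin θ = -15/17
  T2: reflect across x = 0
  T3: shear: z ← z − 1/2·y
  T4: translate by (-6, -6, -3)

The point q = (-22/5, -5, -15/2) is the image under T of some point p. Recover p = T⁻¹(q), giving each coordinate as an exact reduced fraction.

T1 = [1 0 0 0; 0 8/17 15/17 0; 0 -15/17 8/17 0; 0 0 0 1]
T2·T1 = [-1 0 0 0; 0 8/17 15/17 0; 0 -15/17 8/17 0; 0 0 0 1]
T3·…·T1 = [-1 0 0 0; 0 8/17 15/17 0; 0 -19/17 1/34 0; 0 0 0 1]
T4·…·T1 = [-1 0 0 -6; 0 8/17 15/17 -6; 0 -19/17 1/34 -3; 0 0 0 1]
det M = -1; M⁻¹ = [-1 0 0 -6; 0 1/34 -15/17 -42/17; 0 19/17 8/17 138/17; 0 0 0 1]
M⁻¹ · (-22/5, -5, -15/2)ᵀ = (-8/5, 4, -1)ᵀ

p = (-8/5, 4, -1)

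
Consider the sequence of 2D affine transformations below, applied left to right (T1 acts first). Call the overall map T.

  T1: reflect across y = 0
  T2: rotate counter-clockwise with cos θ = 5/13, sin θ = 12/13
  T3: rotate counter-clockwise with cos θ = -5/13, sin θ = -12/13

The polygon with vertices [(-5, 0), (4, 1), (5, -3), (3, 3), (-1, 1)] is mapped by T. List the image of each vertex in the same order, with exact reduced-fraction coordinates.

T1 reflect across y = 0: (-5, 0) → (-5, 0); (4, 1) → (4, -1); (5, -3) → (5, 3); (3, 3) → (3, -3); (-1, 1) → (-1, -1)
T2 rotate counter-clockwise with cos θ = 5/13, sin θ = 12/13: (-5, 0) → (-25/13, -60/13); (4, -1) → (32/13, 43/13); (5, 3) → (-11/13, 75/13); (3, -3) → (51/13, 21/13); (-1, -1) → (7/13, -17/13)
T3 rotate counter-clockwise with cos θ = -5/13, sin θ = -12/13: (-25/13, -60/13) → (-595/169, 600/169); (32/13, 43/13) → (356/169, -599/169); (-11/13, 75/13) → (955/169, -243/169); (51/13, 21/13) → (-3/169, -717/169); (7/13, -17/13) → (-239/169, 1/169)

image vertices: (-595/169, 600/169), (356/169, -599/169), (955/169, -243/169), (-3/169, -717/169), (-239/169, 1/169)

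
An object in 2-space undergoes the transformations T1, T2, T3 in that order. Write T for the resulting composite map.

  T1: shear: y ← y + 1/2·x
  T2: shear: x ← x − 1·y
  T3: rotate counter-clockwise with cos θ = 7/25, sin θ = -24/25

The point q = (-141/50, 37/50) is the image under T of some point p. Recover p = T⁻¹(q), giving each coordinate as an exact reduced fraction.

p = (-4, -1/2)

T1 = [1 0 0; 1/2 1 0; 0 0 1]
T2·T1 = [1/2 -1 0; 1/2 1 0; 0 0 1]
T3·…·T1 = [31/50 17/25 0; -17/50 31/25 0; 0 0 1]
det M = 1; M⁻¹ = [31/25 -17/25 0; 17/50 31/50 0; 0 0 1]
M⁻¹ · (-141/50, 37/50)ᵀ = (-4, -1/2)ᵀ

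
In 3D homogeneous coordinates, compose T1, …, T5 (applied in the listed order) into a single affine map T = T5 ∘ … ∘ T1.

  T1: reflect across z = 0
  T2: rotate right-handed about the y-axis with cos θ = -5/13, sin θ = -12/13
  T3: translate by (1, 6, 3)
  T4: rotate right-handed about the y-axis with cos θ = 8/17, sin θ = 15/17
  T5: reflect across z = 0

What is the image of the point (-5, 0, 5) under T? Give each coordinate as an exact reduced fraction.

T1 reflect across z = 0: (-5, 0, 5) → (-5, 0, -5)
T2 rotate right-handed about the y-axis with cos θ = -5/13, sin θ = -12/13: (-5, 0, -5) → (85/13, 0, -35/13)
T3 translate by (1, 6, 3): (85/13, 0, -35/13) → (98/13, 6, 4/13)
T4 rotate right-handed about the y-axis with cos θ = 8/17, sin θ = 15/17: (98/13, 6, 4/13) → (844/221, 6, -1438/221)
T5 reflect across z = 0: (844/221, 6, -1438/221) → (844/221, 6, 1438/221)

T(p) = (844/221, 6, 1438/221)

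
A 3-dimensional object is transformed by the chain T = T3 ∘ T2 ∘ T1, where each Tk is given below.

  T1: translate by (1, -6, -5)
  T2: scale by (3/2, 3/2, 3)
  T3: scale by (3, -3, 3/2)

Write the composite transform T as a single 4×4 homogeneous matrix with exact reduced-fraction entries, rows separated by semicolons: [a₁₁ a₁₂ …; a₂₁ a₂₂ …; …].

T1 = [1 0 0 1; 0 1 0 -6; 0 0 1 -5; 0 0 0 1]
T2·T1 = [3/2 0 0 3/2; 0 3/2 0 -9; 0 0 3 -15; 0 0 0 1]
T3·…·T1 = [9/2 0 0 9/2; 0 -9/2 0 27; 0 0 9/2 -45/2; 0 0 0 1]

T = [9/2 0 0 9/2; 0 -9/2 0 27; 0 0 9/2 -45/2; 0 0 0 1]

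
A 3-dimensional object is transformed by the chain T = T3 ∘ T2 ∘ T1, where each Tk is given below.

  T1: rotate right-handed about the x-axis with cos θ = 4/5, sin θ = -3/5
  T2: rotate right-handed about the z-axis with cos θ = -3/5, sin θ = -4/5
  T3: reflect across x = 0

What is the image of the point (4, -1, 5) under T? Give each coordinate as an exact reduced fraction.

T1 rotate right-handed about the x-axis with cos θ = 4/5, sin θ = -3/5: (4, -1, 5) → (4, 11/5, 23/5)
T2 rotate right-handed about the z-axis with cos θ = -3/5, sin θ = -4/5: (4, 11/5, 23/5) → (-16/25, -113/25, 23/5)
T3 reflect across x = 0: (-16/25, -113/25, 23/5) → (16/25, -113/25, 23/5)

T(p) = (16/25, -113/25, 23/5)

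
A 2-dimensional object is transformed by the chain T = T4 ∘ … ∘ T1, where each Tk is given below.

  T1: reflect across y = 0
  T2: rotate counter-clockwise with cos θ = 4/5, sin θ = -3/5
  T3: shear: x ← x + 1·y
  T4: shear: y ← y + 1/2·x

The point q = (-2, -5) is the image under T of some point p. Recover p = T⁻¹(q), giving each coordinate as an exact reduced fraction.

T1 = [1 0 0; 0 -1 0; 0 0 1]
T2·T1 = [4/5 -3/5 0; -3/5 -4/5 0; 0 0 1]
T3·…·T1 = [1/5 -7/5 0; -3/5 -4/5 0; 0 0 1]
T4·…·T1 = [1/5 -7/5 0; -1/2 -3/2 0; 0 0 1]
det M = -1; M⁻¹ = [3/2 -7/5 0; -1/2 -1/5 0; 0 0 1]
M⁻¹ · (-2, -5)ᵀ = (4, 2)ᵀ

p = (4, 2)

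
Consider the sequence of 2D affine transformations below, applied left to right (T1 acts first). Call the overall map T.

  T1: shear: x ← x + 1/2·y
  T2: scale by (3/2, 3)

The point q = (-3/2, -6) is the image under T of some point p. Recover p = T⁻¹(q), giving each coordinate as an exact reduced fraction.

T1 = [1 1/2 0; 0 1 0; 0 0 1]
T2·T1 = [3/2 3/4 0; 0 3 0; 0 0 1]
det M = 9/2; M⁻¹ = [2/3 -1/6 0; 0 1/3 0; 0 0 1]
M⁻¹ · (-3/2, -6)ᵀ = (0, -2)ᵀ

p = (0, -2)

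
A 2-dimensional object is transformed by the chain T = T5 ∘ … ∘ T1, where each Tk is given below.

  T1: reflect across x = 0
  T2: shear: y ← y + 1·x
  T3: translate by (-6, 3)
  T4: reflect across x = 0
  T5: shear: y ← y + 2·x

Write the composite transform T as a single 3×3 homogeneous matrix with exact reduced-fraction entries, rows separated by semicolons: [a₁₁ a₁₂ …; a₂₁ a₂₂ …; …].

T1 = [-1 0 0; 0 1 0; 0 0 1]
T2·T1 = [-1 0 0; -1 1 0; 0 0 1]
T3·…·T1 = [-1 0 -6; -1 1 3; 0 0 1]
T4·…·T1 = [1 0 6; -1 1 3; 0 0 1]
T5·…·T1 = [1 0 6; 1 1 15; 0 0 1]

T = [1 0 6; 1 1 15; 0 0 1]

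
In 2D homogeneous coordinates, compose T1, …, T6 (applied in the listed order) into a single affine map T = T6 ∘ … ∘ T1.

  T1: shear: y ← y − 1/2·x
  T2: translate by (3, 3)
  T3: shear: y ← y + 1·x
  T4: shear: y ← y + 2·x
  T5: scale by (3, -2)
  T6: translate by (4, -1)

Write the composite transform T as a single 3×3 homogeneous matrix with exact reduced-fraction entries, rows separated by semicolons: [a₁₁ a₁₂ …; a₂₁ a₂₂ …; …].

T = [3 0 13; -5 -2 -25; 0 0 1]

T1 = [1 0 0; -1/2 1 0; 0 0 1]
T2·T1 = [1 0 3; -1/2 1 3; 0 0 1]
T3·…·T1 = [1 0 3; 1/2 1 6; 0 0 1]
T4·…·T1 = [1 0 3; 5/2 1 12; 0 0 1]
T5·…·T1 = [3 0 9; -5 -2 -24; 0 0 1]
T6·…·T1 = [3 0 13; -5 -2 -25; 0 0 1]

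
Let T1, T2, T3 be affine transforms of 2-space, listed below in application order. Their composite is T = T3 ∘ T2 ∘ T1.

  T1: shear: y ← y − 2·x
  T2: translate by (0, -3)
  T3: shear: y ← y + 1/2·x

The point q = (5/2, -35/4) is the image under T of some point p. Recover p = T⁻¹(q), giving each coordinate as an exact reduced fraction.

p = (5/2, -2)

T1 = [1 0 0; -2 1 0; 0 0 1]
T2·T1 = [1 0 0; -2 1 -3; 0 0 1]
T3·…·T1 = [1 0 0; -3/2 1 -3; 0 0 1]
det M = 1; M⁻¹ = [1 0 0; 3/2 1 3; 0 0 1]
M⁻¹ · (5/2, -35/4)ᵀ = (5/2, -2)ᵀ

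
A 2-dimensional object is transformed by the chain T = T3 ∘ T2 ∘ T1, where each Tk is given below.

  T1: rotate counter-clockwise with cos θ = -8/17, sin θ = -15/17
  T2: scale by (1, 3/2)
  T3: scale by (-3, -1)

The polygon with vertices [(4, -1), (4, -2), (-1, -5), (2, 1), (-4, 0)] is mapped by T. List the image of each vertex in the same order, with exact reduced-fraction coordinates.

T1 rotate counter-clockwise with cos θ = -8/17, sin θ = -15/17: (4, -1) → (-47/17, -52/17); (4, -2) → (-62/17, -44/17); (-1, -5) → (-67/17, 55/17); (2, 1) → (-1/17, -38/17); (-4, 0) → (32/17, 60/17)
T2 scale by (1, 3/2): (-47/17, -52/17) → (-47/17, -78/17); (-62/17, -44/17) → (-62/17, -66/17); (-67/17, 55/17) → (-67/17, 165/34); (-1/17, -38/17) → (-1/17, -57/17); (32/17, 60/17) → (32/17, 90/17)
T3 scale by (-3, -1): (-47/17, -78/17) → (141/17, 78/17); (-62/17, -66/17) → (186/17, 66/17); (-67/17, 165/34) → (201/17, -165/34); (-1/17, -57/17) → (3/17, 57/17); (32/17, 90/17) → (-96/17, -90/17)

image vertices: (141/17, 78/17), (186/17, 66/17), (201/17, -165/34), (3/17, 57/17), (-96/17, -90/17)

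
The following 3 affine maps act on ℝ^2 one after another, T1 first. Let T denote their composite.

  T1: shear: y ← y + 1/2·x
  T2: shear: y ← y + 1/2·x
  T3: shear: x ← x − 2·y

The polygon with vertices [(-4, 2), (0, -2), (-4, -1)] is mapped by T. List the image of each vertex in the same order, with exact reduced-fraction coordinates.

T1 shear: y ← y + 1/2·x: (-4, 2) → (-4, 0); (0, -2) → (0, -2); (-4, -1) → (-4, -3)
T2 shear: y ← y + 1/2·x: (-4, 0) → (-4, -2); (0, -2) → (0, -2); (-4, -3) → (-4, -5)
T3 shear: x ← x − 2·y: (-4, -2) → (0, -2); (0, -2) → (4, -2); (-4, -5) → (6, -5)

image vertices: (0, -2), (4, -2), (6, -5)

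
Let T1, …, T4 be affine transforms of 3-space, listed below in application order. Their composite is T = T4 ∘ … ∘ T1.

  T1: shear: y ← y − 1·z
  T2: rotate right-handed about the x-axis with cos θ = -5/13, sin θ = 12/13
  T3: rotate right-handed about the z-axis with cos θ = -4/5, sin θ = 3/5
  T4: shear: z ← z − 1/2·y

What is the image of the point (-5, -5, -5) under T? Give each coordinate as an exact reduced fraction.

T(p) = (16/13, -87/13, 137/26)

T1 shear: y ← y − 1·z: (-5, -5, -5) → (-5, 0, -5)
T2 rotate right-handed about the x-axis with cos θ = -5/13, sin θ = 12/13: (-5, 0, -5) → (-5, 60/13, 25/13)
T3 rotate right-handed about the z-axis with cos θ = -4/5, sin θ = 3/5: (-5, 60/13, 25/13) → (16/13, -87/13, 25/13)
T4 shear: z ← z − 1/2·y: (16/13, -87/13, 25/13) → (16/13, -87/13, 137/26)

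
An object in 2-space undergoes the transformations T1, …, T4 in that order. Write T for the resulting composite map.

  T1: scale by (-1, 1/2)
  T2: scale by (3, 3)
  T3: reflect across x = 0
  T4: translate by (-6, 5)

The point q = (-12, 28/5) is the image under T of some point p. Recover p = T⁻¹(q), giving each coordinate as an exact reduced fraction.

p = (-2, 2/5)

T1 = [-1 0 0; 0 1/2 0; 0 0 1]
T2·T1 = [-3 0 0; 0 3/2 0; 0 0 1]
T3·…·T1 = [3 0 0; 0 3/2 0; 0 0 1]
T4·…·T1 = [3 0 -6; 0 3/2 5; 0 0 1]
det M = 9/2; M⁻¹ = [1/3 0 2; 0 2/3 -10/3; 0 0 1]
M⁻¹ · (-12, 28/5)ᵀ = (-2, 2/5)ᵀ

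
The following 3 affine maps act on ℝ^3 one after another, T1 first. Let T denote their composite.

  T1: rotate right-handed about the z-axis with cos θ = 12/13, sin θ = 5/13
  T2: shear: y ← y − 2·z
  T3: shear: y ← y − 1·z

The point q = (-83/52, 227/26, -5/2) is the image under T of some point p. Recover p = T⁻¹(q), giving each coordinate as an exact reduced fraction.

T1 = [12/13 -5/13 0 0; 5/13 12/13 0 0; 0 0 1 0; 0 0 0 1]
T2·T1 = [12/13 -5/13 0 0; 5/13 12/13 -2 0; 0 0 1 0; 0 0 0 1]
T3·…·T1 = [12/13 -5/13 0 0; 5/13 12/13 -3 0; 0 0 1 0; 0 0 0 1]
det M = 1; M⁻¹ = [12/13 5/13 15/13 0; -5/13 12/13 36/13 0; 0 0 1 0; 0 0 0 1]
M⁻¹ · (-83/52, 227/26, -5/2)ᵀ = (-1, 7/4, -5/2)ᵀ

p = (-1, 7/4, -5/2)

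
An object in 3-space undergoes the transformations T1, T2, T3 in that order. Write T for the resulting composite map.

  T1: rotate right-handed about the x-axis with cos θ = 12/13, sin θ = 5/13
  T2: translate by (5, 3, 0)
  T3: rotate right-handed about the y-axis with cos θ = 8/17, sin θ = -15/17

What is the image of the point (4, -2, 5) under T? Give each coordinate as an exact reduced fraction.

T(p) = (186/221, -10/13, 2155/221)

T1 rotate right-handed about the x-axis with cos θ = 12/13, sin θ = 5/13: (4, -2, 5) → (4, -49/13, 50/13)
T2 translate by (5, 3, 0): (4, -49/13, 50/13) → (9, -10/13, 50/13)
T3 rotate right-handed about the y-axis with cos θ = 8/17, sin θ = -15/17: (9, -10/13, 50/13) → (186/221, -10/13, 2155/221)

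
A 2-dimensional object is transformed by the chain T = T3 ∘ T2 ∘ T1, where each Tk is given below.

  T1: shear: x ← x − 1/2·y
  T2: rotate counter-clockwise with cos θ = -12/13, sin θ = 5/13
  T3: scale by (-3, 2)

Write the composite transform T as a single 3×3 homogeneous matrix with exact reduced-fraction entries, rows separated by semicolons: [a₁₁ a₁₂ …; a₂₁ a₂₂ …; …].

T = [36/13 -3/13 0; 10/13 -29/13 0; 0 0 1]

T1 = [1 -1/2 0; 0 1 0; 0 0 1]
T2·T1 = [-12/13 1/13 0; 5/13 -29/26 0; 0 0 1]
T3·…·T1 = [36/13 -3/13 0; 10/13 -29/13 0; 0 0 1]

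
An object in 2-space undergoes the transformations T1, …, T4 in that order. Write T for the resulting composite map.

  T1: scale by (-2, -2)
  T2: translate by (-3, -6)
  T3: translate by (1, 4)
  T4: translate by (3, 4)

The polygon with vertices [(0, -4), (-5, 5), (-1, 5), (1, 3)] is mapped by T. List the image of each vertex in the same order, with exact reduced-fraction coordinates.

T1 scale by (-2, -2): (0, -4) → (0, 8); (-5, 5) → (10, -10); (-1, 5) → (2, -10); (1, 3) → (-2, -6)
T2 translate by (-3, -6): (0, 8) → (-3, 2); (10, -10) → (7, -16); (2, -10) → (-1, -16); (-2, -6) → (-5, -12)
T3 translate by (1, 4): (-3, 2) → (-2, 6); (7, -16) → (8, -12); (-1, -16) → (0, -12); (-5, -12) → (-4, -8)
T4 translate by (3, 4): (-2, 6) → (1, 10); (8, -12) → (11, -8); (0, -12) → (3, -8); (-4, -8) → (-1, -4)

image vertices: (1, 10), (11, -8), (3, -8), (-1, -4)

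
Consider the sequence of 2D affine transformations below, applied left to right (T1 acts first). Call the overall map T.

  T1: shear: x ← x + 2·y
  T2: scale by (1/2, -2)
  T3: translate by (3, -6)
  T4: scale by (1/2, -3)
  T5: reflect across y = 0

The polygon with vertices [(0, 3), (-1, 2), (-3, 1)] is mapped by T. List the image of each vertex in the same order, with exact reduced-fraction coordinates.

image vertices: (3, -36), (9/4, -30), (5/4, -24)

T1 shear: x ← x + 2·y: (0, 3) → (6, 3); (-1, 2) → (3, 2); (-3, 1) → (-1, 1)
T2 scale by (1/2, -2): (6, 3) → (3, -6); (3, 2) → (3/2, -4); (-1, 1) → (-1/2, -2)
T3 translate by (3, -6): (3, -6) → (6, -12); (3/2, -4) → (9/2, -10); (-1/2, -2) → (5/2, -8)
T4 scale by (1/2, -3): (6, -12) → (3, 36); (9/2, -10) → (9/4, 30); (5/2, -8) → (5/4, 24)
T5 reflect across y = 0: (3, 36) → (3, -36); (9/4, 30) → (9/4, -30); (5/4, 24) → (5/4, -24)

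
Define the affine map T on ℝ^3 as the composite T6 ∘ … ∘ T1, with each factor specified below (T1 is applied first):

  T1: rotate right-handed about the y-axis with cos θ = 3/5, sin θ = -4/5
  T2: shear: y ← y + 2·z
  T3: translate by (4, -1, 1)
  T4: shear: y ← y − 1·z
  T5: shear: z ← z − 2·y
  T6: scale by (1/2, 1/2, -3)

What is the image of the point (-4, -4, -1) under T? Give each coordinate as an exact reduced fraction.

T(p) = (6/5, -49/10, -252/5)

T1 rotate right-handed about the y-axis with cos θ = 3/5, sin θ = -4/5: (-4, -4, -1) → (-8/5, -4, -19/5)
T2 shear: y ← y + 2·z: (-8/5, -4, -19/5) → (-8/5, -58/5, -19/5)
T3 translate by (4, -1, 1): (-8/5, -58/5, -19/5) → (12/5, -63/5, -14/5)
T4 shear: y ← y − 1·z: (12/5, -63/5, -14/5) → (12/5, -49/5, -14/5)
T5 shear: z ← z − 2·y: (12/5, -49/5, -14/5) → (12/5, -49/5, 84/5)
T6 scale by (1/2, 1/2, -3): (12/5, -49/5, 84/5) → (6/5, -49/10, -252/5)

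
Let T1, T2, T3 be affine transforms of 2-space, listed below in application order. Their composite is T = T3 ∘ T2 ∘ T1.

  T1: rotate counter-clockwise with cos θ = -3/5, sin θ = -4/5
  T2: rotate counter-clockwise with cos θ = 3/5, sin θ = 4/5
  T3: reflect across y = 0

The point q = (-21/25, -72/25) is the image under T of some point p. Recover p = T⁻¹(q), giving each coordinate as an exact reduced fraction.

T1 = [-3/5 4/5 0; -4/5 -3/5 0; 0 0 1]
T2·T1 = [7/25 24/25 0; -24/25 7/25 0; 0 0 1]
T3·…·T1 = [7/25 24/25 0; 24/25 -7/25 0; 0 0 1]
det M = -1; M⁻¹ = [7/25 24/25 0; 24/25 -7/25 0; 0 0 1]
M⁻¹ · (-21/25, -72/25)ᵀ = (-3, 0)ᵀ

p = (-3, 0)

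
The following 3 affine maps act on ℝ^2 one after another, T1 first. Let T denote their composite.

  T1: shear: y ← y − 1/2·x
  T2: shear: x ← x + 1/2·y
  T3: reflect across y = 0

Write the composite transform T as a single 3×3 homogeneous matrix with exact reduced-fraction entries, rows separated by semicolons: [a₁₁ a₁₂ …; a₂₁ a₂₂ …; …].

T1 = [1 0 0; -1/2 1 0; 0 0 1]
T2·T1 = [3/4 1/2 0; -1/2 1 0; 0 0 1]
T3·…·T1 = [3/4 1/2 0; 1/2 -1 0; 0 0 1]

T = [3/4 1/2 0; 1/2 -1 0; 0 0 1]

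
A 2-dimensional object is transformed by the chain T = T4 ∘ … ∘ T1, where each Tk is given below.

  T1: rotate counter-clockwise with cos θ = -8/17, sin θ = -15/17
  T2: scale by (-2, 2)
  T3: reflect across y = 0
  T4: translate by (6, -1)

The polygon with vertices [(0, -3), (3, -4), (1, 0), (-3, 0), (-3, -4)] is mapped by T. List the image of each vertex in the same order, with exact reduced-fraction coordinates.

T1 rotate counter-clockwise with cos θ = -8/17, sin θ = -15/17: (0, -3) → (-45/17, 24/17); (3, -4) → (-84/17, -13/17); (1, 0) → (-8/17, -15/17); (-3, 0) → (24/17, 45/17); (-3, -4) → (-36/17, 77/17)
T2 scale by (-2, 2): (-45/17, 24/17) → (90/17, 48/17); (-84/17, -13/17) → (168/17, -26/17); (-8/17, -15/17) → (16/17, -30/17); (24/17, 45/17) → (-48/17, 90/17); (-36/17, 77/17) → (72/17, 154/17)
T3 reflect across y = 0: (90/17, 48/17) → (90/17, -48/17); (168/17, -26/17) → (168/17, 26/17); (16/17, -30/17) → (16/17, 30/17); (-48/17, 90/17) → (-48/17, -90/17); (72/17, 154/17) → (72/17, -154/17)
T4 translate by (6, -1): (90/17, -48/17) → (192/17, -65/17); (168/17, 26/17) → (270/17, 9/17); (16/17, 30/17) → (118/17, 13/17); (-48/17, -90/17) → (54/17, -107/17); (72/17, -154/17) → (174/17, -171/17)

image vertices: (192/17, -65/17), (270/17, 9/17), (118/17, 13/17), (54/17, -107/17), (174/17, -171/17)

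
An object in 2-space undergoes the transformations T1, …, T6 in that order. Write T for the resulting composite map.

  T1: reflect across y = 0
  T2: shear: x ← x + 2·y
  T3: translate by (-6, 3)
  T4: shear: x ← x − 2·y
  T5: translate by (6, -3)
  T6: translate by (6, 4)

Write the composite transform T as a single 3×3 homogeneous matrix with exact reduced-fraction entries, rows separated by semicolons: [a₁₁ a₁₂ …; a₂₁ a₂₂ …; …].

T = [1 0 0; 0 -1 4; 0 0 1]

T1 = [1 0 0; 0 -1 0; 0 0 1]
T2·T1 = [1 -2 0; 0 -1 0; 0 0 1]
T3·…·T1 = [1 -2 -6; 0 -1 3; 0 0 1]
T4·…·T1 = [1 0 -12; 0 -1 3; 0 0 1]
T5·…·T1 = [1 0 -6; 0 -1 0; 0 0 1]
T6·…·T1 = [1 0 0; 0 -1 4; 0 0 1]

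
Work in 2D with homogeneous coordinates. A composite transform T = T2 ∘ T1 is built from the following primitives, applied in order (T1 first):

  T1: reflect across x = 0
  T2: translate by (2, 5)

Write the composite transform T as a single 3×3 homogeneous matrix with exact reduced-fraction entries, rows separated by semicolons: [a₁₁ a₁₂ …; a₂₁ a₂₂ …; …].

T1 = [-1 0 0; 0 1 0; 0 0 1]
T2·T1 = [-1 0 2; 0 1 5; 0 0 1]

T = [-1 0 2; 0 1 5; 0 0 1]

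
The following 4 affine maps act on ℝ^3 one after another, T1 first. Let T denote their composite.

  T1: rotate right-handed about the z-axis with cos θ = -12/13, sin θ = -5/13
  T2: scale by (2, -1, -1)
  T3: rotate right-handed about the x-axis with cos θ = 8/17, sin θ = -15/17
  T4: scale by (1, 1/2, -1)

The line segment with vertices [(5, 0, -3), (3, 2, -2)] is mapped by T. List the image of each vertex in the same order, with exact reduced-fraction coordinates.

image vertices: (-120/13, 785/442, 63/221), (-4, 27/17, 29/17)

T1 rotate right-handed about the z-axis with cos θ = -12/13, sin θ = -5/13: (5, 0, -3) → (-60/13, -25/13, -3); (3, 2, -2) → (-2, -3, -2)
T2 scale by (2, -1, -1): (-60/13, -25/13, -3) → (-120/13, 25/13, 3); (-2, -3, -2) → (-4, 3, 2)
T3 rotate right-handed about the x-axis with cos θ = 8/17, sin θ = -15/17: (-120/13, 25/13, 3) → (-120/13, 785/221, -63/221); (-4, 3, 2) → (-4, 54/17, -29/17)
T4 scale by (1, 1/2, -1): (-120/13, 785/221, -63/221) → (-120/13, 785/442, 63/221); (-4, 54/17, -29/17) → (-4, 27/17, 29/17)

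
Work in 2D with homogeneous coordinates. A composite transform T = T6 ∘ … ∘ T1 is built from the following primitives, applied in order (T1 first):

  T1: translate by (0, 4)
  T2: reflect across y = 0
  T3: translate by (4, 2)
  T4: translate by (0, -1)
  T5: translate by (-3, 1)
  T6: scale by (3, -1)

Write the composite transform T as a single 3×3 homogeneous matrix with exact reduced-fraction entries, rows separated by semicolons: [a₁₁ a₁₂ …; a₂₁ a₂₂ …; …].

T = [3 0 3; 0 1 2; 0 0 1]

T1 = [1 0 0; 0 1 4; 0 0 1]
T2·T1 = [1 0 0; 0 -1 -4; 0 0 1]
T3·…·T1 = [1 0 4; 0 -1 -2; 0 0 1]
T4·…·T1 = [1 0 4; 0 -1 -3; 0 0 1]
T5·…·T1 = [1 0 1; 0 -1 -2; 0 0 1]
T6·…·T1 = [3 0 3; 0 1 2; 0 0 1]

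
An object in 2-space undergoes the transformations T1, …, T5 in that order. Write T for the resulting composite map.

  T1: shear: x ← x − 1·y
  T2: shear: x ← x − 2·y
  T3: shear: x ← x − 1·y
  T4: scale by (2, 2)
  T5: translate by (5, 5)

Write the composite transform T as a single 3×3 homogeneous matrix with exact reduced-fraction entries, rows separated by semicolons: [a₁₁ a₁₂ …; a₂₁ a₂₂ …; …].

T = [2 -8 5; 0 2 5; 0 0 1]

T1 = [1 -1 0; 0 1 0; 0 0 1]
T2·T1 = [1 -3 0; 0 1 0; 0 0 1]
T3·…·T1 = [1 -4 0; 0 1 0; 0 0 1]
T4·…·T1 = [2 -8 0; 0 2 0; 0 0 1]
T5·…·T1 = [2 -8 5; 0 2 5; 0 0 1]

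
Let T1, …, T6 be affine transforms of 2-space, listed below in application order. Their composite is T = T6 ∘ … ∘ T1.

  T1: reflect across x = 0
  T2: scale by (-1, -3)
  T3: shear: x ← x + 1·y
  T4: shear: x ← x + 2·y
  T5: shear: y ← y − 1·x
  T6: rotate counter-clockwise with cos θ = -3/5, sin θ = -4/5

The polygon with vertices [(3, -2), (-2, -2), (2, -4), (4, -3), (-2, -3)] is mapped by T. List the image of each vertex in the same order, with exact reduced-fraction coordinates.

T1 reflect across x = 0: (3, -2) → (-3, -2); (-2, -2) → (2, -2); (2, -4) → (-2, -4); (4, -3) → (-4, -3); (-2, -3) → (2, -3)
T2 scale by (-1, -3): (-3, -2) → (3, 6); (2, -2) → (-2, 6); (-2, -4) → (2, 12); (-4, -3) → (4, 9); (2, -3) → (-2, 9)
T3 shear: x ← x + 1·y: (3, 6) → (9, 6); (-2, 6) → (4, 6); (2, 12) → (14, 12); (4, 9) → (13, 9); (-2, 9) → (7, 9)
T4 shear: x ← x + 2·y: (9, 6) → (21, 6); (4, 6) → (16, 6); (14, 12) → (38, 12); (13, 9) → (31, 9); (7, 9) → (25, 9)
T5 shear: y ← y − 1·x: (21, 6) → (21, -15); (16, 6) → (16, -10); (38, 12) → (38, -26); (31, 9) → (31, -22); (25, 9) → (25, -16)
T6 rotate counter-clockwise with cos θ = -3/5, sin θ = -4/5: (21, -15) → (-123/5, -39/5); (16, -10) → (-88/5, -34/5); (38, -26) → (-218/5, -74/5); (31, -22) → (-181/5, -58/5); (25, -16) → (-139/5, -52/5)

image vertices: (-123/5, -39/5), (-88/5, -34/5), (-218/5, -74/5), (-181/5, -58/5), (-139/5, -52/5)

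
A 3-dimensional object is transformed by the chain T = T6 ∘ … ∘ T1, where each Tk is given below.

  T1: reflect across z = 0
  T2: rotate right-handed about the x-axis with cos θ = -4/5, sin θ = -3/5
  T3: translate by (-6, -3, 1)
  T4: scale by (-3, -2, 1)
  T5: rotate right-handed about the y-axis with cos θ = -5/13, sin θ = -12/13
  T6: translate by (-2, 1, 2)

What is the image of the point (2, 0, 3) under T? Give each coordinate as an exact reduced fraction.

T(p) = (-634/65, 53/5, 153/13)

T1 reflect across z = 0: (2, 0, 3) → (2, 0, -3)
T2 rotate right-handed about the x-axis with cos θ = -4/5, sin θ = -3/5: (2, 0, -3) → (2, -9/5, 12/5)
T3 translate by (-6, -3, 1): (2, -9/5, 12/5) → (-4, -24/5, 17/5)
T4 scale by (-3, -2, 1): (-4, -24/5, 17/5) → (12, 48/5, 17/5)
T5 rotate right-handed about the y-axis with cos θ = -5/13, sin θ = -12/13: (12, 48/5, 17/5) → (-504/65, 48/5, 127/13)
T6 translate by (-2, 1, 2): (-504/65, 48/5, 127/13) → (-634/65, 53/5, 153/13)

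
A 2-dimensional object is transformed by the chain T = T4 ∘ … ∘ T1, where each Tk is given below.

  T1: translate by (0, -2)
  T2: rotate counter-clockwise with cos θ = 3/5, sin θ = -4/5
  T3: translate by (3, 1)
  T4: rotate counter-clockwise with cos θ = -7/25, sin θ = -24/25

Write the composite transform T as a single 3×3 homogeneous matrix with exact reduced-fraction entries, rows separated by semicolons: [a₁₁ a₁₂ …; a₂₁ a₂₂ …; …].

T1 = [1 0 0; 0 1 -2; 0 0 1]
T2·T1 = [3/5 4/5 -8/5; -4/5 3/5 -6/5; 0 0 1]
T3·…·T1 = [3/5 4/5 7/5; -4/5 3/5 -1/5; 0 0 1]
T4·…·T1 = [-117/125 44/125 -73/125; -44/125 -117/125 -161/125; 0 0 1]

T = [-117/125 44/125 -73/125; -44/125 -117/125 -161/125; 0 0 1]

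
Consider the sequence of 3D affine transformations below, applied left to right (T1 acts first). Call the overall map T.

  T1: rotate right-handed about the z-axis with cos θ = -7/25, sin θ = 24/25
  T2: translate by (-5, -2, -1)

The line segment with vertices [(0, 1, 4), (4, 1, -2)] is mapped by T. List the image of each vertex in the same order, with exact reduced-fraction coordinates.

image vertices: (-149/25, -57/25, 3), (-177/25, 39/25, -3)

T1 rotate right-handed about the z-axis with cos θ = -7/25, sin θ = 24/25: (0, 1, 4) → (-24/25, -7/25, 4); (4, 1, -2) → (-52/25, 89/25, -2)
T2 translate by (-5, -2, -1): (-24/25, -7/25, 4) → (-149/25, -57/25, 3); (-52/25, 89/25, -2) → (-177/25, 39/25, -3)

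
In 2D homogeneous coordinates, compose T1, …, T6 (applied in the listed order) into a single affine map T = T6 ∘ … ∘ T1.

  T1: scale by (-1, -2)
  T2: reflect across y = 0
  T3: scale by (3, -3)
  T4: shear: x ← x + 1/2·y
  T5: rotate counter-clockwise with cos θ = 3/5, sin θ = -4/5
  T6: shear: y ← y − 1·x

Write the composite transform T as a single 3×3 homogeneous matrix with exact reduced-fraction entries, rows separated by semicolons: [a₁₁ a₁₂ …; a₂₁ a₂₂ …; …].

T = [-9/5 -33/5 0; 21/5 27/5 0; 0 0 1]

T1 = [-1 0 0; 0 -2 0; 0 0 1]
T2·T1 = [-1 0 0; 0 2 0; 0 0 1]
T3·…·T1 = [-3 0 0; 0 -6 0; 0 0 1]
T4·…·T1 = [-3 -3 0; 0 -6 0; 0 0 1]
T5·…·T1 = [-9/5 -33/5 0; 12/5 -6/5 0; 0 0 1]
T6·…·T1 = [-9/5 -33/5 0; 21/5 27/5 0; 0 0 1]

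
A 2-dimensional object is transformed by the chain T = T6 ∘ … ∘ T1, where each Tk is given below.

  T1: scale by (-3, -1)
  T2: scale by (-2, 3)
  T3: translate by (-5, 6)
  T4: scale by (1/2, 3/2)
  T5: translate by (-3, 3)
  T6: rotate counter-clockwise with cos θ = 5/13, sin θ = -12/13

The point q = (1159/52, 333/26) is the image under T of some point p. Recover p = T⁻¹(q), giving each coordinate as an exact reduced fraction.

T1 = [-3 0 0; 0 -1 0; 0 0 1]
T2·T1 = [6 0 0; 0 -3 0; 0 0 1]
T3·…·T1 = [6 0 -5; 0 -3 6; 0 0 1]
T4·…·T1 = [3 0 -5/2; 0 -9/2 9; 0 0 1]
T5·…·T1 = [3 0 -11/2; 0 -9/2 12; 0 0 1]
T6·…·T1 = [15/13 -54/13 233/26; -36/13 -45/26 126/13; 0 0 1]
det M = -27/2; M⁻¹ = [5/39 -4/13 11/6; -8/39 -10/117 8/3; 0 0 1]
M⁻¹ · (1159/52, 333/26)ᵀ = (3/4, -3)ᵀ

p = (3/4, -3)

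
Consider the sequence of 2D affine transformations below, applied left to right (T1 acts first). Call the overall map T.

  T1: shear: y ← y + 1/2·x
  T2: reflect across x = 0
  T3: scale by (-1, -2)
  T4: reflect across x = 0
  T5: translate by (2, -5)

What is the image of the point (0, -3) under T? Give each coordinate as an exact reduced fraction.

T1 shear: y ← y + 1/2·x: (0, -3) → (0, -3)
T2 reflect across x = 0: (0, -3) → (0, -3)
T3 scale by (-1, -2): (0, -3) → (0, 6)
T4 reflect across x = 0: (0, 6) → (0, 6)
T5 translate by (2, -5): (0, 6) → (2, 1)

T(p) = (2, 1)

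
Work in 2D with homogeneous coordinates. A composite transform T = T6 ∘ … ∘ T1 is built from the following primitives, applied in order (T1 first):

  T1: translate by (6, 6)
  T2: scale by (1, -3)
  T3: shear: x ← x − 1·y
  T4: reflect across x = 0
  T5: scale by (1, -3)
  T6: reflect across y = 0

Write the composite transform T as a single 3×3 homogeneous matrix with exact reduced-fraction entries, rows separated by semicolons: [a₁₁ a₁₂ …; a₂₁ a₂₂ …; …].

T = [-1 -3 -24; 0 -9 -54; 0 0 1]

T1 = [1 0 6; 0 1 6; 0 0 1]
T2·T1 = [1 0 6; 0 -3 -18; 0 0 1]
T3·…·T1 = [1 3 24; 0 -3 -18; 0 0 1]
T4·…·T1 = [-1 -3 -24; 0 -3 -18; 0 0 1]
T5·…·T1 = [-1 -3 -24; 0 9 54; 0 0 1]
T6·…·T1 = [-1 -3 -24; 0 -9 -54; 0 0 1]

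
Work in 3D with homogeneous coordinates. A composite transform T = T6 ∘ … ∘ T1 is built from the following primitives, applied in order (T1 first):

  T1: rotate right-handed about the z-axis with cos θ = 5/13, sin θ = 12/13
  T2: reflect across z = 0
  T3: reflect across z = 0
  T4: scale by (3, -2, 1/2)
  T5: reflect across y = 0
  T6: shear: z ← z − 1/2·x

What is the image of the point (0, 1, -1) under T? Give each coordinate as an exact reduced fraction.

T1 rotate right-handed about the z-axis with cos θ = 5/13, sin θ = 12/13: (0, 1, -1) → (-12/13, 5/13, -1)
T2 reflect across z = 0: (-12/13, 5/13, -1) → (-12/13, 5/13, 1)
T3 reflect across z = 0: (-12/13, 5/13, 1) → (-12/13, 5/13, -1)
T4 scale by (3, -2, 1/2): (-12/13, 5/13, -1) → (-36/13, -10/13, -1/2)
T5 reflect across y = 0: (-36/13, -10/13, -1/2) → (-36/13, 10/13, -1/2)
T6 shear: z ← z − 1/2·x: (-36/13, 10/13, -1/2) → (-36/13, 10/13, 23/26)

T(p) = (-36/13, 10/13, 23/26)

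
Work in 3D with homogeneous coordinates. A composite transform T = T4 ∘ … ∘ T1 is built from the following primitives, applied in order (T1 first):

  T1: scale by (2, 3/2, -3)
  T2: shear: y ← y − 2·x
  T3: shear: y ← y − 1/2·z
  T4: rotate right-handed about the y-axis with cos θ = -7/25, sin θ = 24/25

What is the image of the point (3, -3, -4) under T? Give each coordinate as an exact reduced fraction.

T(p) = (246/25, -45/2, -228/25)

T1 scale by (2, 3/2, -3): (3, -3, -4) → (6, -9/2, 12)
T2 shear: y ← y − 2·x: (6, -9/2, 12) → (6, -33/2, 12)
T3 shear: y ← y − 1/2·z: (6, -33/2, 12) → (6, -45/2, 12)
T4 rotate right-handed about the y-axis with cos θ = -7/25, sin θ = 24/25: (6, -45/2, 12) → (246/25, -45/2, -228/25)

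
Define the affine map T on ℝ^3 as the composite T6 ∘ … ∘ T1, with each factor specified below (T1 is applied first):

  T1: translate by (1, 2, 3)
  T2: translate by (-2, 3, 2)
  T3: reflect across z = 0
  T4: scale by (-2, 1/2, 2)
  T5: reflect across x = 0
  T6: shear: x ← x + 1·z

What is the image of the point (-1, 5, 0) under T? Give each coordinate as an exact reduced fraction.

T(p) = (-14, 5, -10)

T1 translate by (1, 2, 3): (-1, 5, 0) → (0, 7, 3)
T2 translate by (-2, 3, 2): (0, 7, 3) → (-2, 10, 5)
T3 reflect across z = 0: (-2, 10, 5) → (-2, 10, -5)
T4 scale by (-2, 1/2, 2): (-2, 10, -5) → (4, 5, -10)
T5 reflect across x = 0: (4, 5, -10) → (-4, 5, -10)
T6 shear: x ← x + 1·z: (-4, 5, -10) → (-14, 5, -10)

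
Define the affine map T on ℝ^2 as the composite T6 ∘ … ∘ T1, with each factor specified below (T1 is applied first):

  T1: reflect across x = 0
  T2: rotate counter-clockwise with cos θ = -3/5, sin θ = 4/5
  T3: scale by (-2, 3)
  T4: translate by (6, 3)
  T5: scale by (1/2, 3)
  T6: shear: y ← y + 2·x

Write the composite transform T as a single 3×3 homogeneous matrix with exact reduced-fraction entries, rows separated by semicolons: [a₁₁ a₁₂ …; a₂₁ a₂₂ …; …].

T = [-3/5 4/5 3; -42/5 -19/5 15; 0 0 1]

T1 = [-1 0 0; 0 1 0; 0 0 1]
T2·T1 = [3/5 -4/5 0; -4/5 -3/5 0; 0 0 1]
T3·…·T1 = [-6/5 8/5 0; -12/5 -9/5 0; 0 0 1]
T4·…·T1 = [-6/5 8/5 6; -12/5 -9/5 3; 0 0 1]
T5·…·T1 = [-3/5 4/5 3; -36/5 -27/5 9; 0 0 1]
T6·…·T1 = [-3/5 4/5 3; -42/5 -19/5 15; 0 0 1]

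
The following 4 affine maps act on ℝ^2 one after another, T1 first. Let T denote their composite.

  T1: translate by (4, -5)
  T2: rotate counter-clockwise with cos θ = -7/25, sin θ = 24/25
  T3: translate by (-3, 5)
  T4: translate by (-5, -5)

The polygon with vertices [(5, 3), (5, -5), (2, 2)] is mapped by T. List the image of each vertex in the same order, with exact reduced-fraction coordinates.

image vertices: (-43/5, 46/5), (-23/25, 286/25), (-34/5, 33/5)

T1 translate by (4, -5): (5, 3) → (9, -2); (5, -5) → (9, -10); (2, 2) → (6, -3)
T2 rotate counter-clockwise with cos θ = -7/25, sin θ = 24/25: (9, -2) → (-3/5, 46/5); (9, -10) → (177/25, 286/25); (6, -3) → (6/5, 33/5)
T3 translate by (-3, 5): (-3/5, 46/5) → (-18/5, 71/5); (177/25, 286/25) → (102/25, 411/25); (6/5, 33/5) → (-9/5, 58/5)
T4 translate by (-5, -5): (-18/5, 71/5) → (-43/5, 46/5); (102/25, 411/25) → (-23/25, 286/25); (-9/5, 58/5) → (-34/5, 33/5)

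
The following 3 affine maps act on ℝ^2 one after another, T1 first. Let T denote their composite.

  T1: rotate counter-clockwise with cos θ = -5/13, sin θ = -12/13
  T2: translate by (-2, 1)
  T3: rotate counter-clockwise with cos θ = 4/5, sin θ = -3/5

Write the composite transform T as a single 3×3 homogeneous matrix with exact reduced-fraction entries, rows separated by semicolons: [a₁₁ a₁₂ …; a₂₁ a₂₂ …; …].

T = [-56/65 33/65 -1; -33/65 -56/65 2; 0 0 1]

T1 = [-5/13 12/13 0; -12/13 -5/13 0; 0 0 1]
T2·T1 = [-5/13 12/13 -2; -12/13 -5/13 1; 0 0 1]
T3·…·T1 = [-56/65 33/65 -1; -33/65 -56/65 2; 0 0 1]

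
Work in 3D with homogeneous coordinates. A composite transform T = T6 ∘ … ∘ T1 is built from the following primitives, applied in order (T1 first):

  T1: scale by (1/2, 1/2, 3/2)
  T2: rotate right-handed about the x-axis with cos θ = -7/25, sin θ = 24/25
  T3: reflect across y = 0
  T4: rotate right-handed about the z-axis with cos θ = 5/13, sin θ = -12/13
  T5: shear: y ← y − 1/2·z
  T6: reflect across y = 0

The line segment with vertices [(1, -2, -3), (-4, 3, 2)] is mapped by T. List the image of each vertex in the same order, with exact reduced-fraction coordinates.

image vertices: (-527/130, 619/260, 3/10), (148/65, -183/65, 3/5)

T1 scale by (1/2, 1/2, 3/2): (1, -2, -3) → (1/2, -1, -9/2); (-4, 3, 2) → (-2, 3/2, 3)
T2 rotate right-handed about the x-axis with cos θ = -7/25, sin θ = 24/25: (1/2, -1, -9/2) → (1/2, 23/5, 3/10); (-2, 3/2, 3) → (-2, -33/10, 3/5)
T3 reflect across y = 0: (1/2, 23/5, 3/10) → (1/2, -23/5, 3/10); (-2, -33/10, 3/5) → (-2, 33/10, 3/5)
T4 rotate right-handed about the z-axis with cos θ = 5/13, sin θ = -12/13: (1/2, -23/5, 3/10) → (-527/130, -29/13, 3/10); (-2, 33/10, 3/5) → (148/65, 81/26, 3/5)
T5 shear: y ← y − 1/2·z: (-527/130, -29/13, 3/10) → (-527/130, -619/260, 3/10); (148/65, 81/26, 3/5) → (148/65, 183/65, 3/5)
T6 reflect across y = 0: (-527/130, -619/260, 3/10) → (-527/130, 619/260, 3/10); (148/65, 183/65, 3/5) → (148/65, -183/65, 3/5)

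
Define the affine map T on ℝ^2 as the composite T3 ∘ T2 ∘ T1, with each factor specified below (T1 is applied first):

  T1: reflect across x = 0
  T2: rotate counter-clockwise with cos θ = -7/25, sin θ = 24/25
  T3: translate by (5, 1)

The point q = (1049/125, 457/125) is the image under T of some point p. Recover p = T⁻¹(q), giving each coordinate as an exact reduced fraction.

p = (-8/5, -4)

T1 = [-1 0 0; 0 1 0; 0 0 1]
T2·T1 = [7/25 -24/25 0; -24/25 -7/25 0; 0 0 1]
T3·…·T1 = [7/25 -24/25 5; -24/25 -7/25 1; 0 0 1]
det M = -1; M⁻¹ = [7/25 -24/25 -11/25; -24/25 -7/25 127/25; 0 0 1]
M⁻¹ · (1049/125, 457/125)ᵀ = (-8/5, -4)ᵀ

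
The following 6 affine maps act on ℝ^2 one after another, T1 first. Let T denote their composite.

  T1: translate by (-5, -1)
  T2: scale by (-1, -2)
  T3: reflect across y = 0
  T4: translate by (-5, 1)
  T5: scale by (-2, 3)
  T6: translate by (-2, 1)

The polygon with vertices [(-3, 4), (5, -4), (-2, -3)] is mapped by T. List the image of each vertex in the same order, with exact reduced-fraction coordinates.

T1 translate by (-5, -1): (-3, 4) → (-8, 3); (5, -4) → (0, -5); (-2, -3) → (-7, -4)
T2 scale by (-1, -2): (-8, 3) → (8, -6); (0, -5) → (0, 10); (-7, -4) → (7, 8)
T3 reflect across y = 0: (8, -6) → (8, 6); (0, 10) → (0, -10); (7, 8) → (7, -8)
T4 translate by (-5, 1): (8, 6) → (3, 7); (0, -10) → (-5, -9); (7, -8) → (2, -7)
T5 scale by (-2, 3): (3, 7) → (-6, 21); (-5, -9) → (10, -27); (2, -7) → (-4, -21)
T6 translate by (-2, 1): (-6, 21) → (-8, 22); (10, -27) → (8, -26); (-4, -21) → (-6, -20)

image vertices: (-8, 22), (8, -26), (-6, -20)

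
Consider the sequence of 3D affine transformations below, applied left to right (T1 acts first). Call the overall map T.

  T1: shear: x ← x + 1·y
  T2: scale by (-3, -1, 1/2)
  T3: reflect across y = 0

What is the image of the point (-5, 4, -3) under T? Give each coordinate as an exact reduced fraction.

T1 shear: x ← x + 1·y: (-5, 4, -3) → (-1, 4, -3)
T2 scale by (-3, -1, 1/2): (-1, 4, -3) → (3, -4, -3/2)
T3 reflect across y = 0: (3, -4, -3/2) → (3, 4, -3/2)

T(p) = (3, 4, -3/2)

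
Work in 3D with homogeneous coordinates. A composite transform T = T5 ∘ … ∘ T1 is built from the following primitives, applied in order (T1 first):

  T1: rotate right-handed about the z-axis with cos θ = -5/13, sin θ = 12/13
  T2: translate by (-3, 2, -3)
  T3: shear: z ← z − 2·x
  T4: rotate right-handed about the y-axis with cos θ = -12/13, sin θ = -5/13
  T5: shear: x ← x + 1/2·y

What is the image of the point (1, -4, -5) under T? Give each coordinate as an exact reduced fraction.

T(p) = (889/169, 58/13, 1364/169)

T1 rotate right-handed about the z-axis with cos θ = -5/13, sin θ = 12/13: (1, -4, -5) → (43/13, 32/13, -5)
T2 translate by (-3, 2, -3): (43/13, 32/13, -5) → (4/13, 58/13, -8)
T3 shear: z ← z − 2·x: (4/13, 58/13, -8) → (4/13, 58/13, -112/13)
T4 rotate right-handed about the y-axis with cos θ = -12/13, sin θ = -5/13: (4/13, 58/13, -112/13) → (512/169, 58/13, 1364/169)
T5 shear: x ← x + 1/2·y: (512/169, 58/13, 1364/169) → (889/169, 58/13, 1364/169)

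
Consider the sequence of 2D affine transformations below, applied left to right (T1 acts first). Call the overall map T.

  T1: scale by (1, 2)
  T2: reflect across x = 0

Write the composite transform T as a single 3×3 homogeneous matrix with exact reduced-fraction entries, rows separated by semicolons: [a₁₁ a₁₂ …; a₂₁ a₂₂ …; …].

T1 = [1 0 0; 0 2 0; 0 0 1]
T2·T1 = [-1 0 0; 0 2 0; 0 0 1]

T = [-1 0 0; 0 2 0; 0 0 1]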